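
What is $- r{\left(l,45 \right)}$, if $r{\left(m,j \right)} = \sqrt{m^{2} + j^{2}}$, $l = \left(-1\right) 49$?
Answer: $- \sqrt{4426} \approx -66.528$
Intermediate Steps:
$l = -49$
$r{\left(m,j \right)} = \sqrt{j^{2} + m^{2}}$
$- r{\left(l,45 \right)} = - \sqrt{45^{2} + \left(-49\right)^{2}} = - \sqrt{2025 + 2401} = - \sqrt{4426}$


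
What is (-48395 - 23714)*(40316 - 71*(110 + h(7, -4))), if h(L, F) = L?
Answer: -2308136981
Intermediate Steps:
(-48395 - 23714)*(40316 - 71*(110 + h(7, -4))) = (-48395 - 23714)*(40316 - 71*(110 + 7)) = -72109*(40316 - 71*117) = -72109*(40316 - 8307) = -72109*32009 = -2308136981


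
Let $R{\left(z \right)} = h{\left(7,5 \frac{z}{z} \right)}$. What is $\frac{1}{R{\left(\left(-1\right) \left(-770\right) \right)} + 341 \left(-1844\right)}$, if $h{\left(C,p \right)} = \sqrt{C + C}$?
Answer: $- \frac{314402}{197697235201} - \frac{\sqrt{14}}{395394470402} \approx -1.5903 \cdot 10^{-6}$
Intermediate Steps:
$h{\left(C,p \right)} = \sqrt{2} \sqrt{C}$ ($h{\left(C,p \right)} = \sqrt{2 C} = \sqrt{2} \sqrt{C}$)
$R{\left(z \right)} = \sqrt{14}$ ($R{\left(z \right)} = \sqrt{2} \sqrt{7} = \sqrt{14}$)
$\frac{1}{R{\left(\left(-1\right) \left(-770\right) \right)} + 341 \left(-1844\right)} = \frac{1}{\sqrt{14} + 341 \left(-1844\right)} = \frac{1}{\sqrt{14} - 628804} = \frac{1}{-628804 + \sqrt{14}}$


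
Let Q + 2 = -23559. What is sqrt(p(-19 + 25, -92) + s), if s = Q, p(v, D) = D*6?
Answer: I*sqrt(24113) ≈ 155.28*I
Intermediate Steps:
p(v, D) = 6*D
Q = -23561 (Q = -2 - 23559 = -23561)
s = -23561
sqrt(p(-19 + 25, -92) + s) = sqrt(6*(-92) - 23561) = sqrt(-552 - 23561) = sqrt(-24113) = I*sqrt(24113)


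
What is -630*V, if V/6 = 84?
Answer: -317520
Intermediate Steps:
V = 504 (V = 6*84 = 504)
-630*V = -630*504 = -317520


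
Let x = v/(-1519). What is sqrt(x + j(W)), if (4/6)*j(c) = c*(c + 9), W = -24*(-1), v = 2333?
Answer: sqrt(55869409)/217 ≈ 34.445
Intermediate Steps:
x = -2333/1519 (x = 2333/(-1519) = 2333*(-1/1519) = -2333/1519 ≈ -1.5359)
W = 24
j(c) = 3*c*(9 + c)/2 (j(c) = 3*(c*(c + 9))/2 = 3*(c*(9 + c))/2 = 3*c*(9 + c)/2)
sqrt(x + j(W)) = sqrt(-2333/1519 + (3/2)*24*(9 + 24)) = sqrt(-2333/1519 + (3/2)*24*33) = sqrt(-2333/1519 + 1188) = sqrt(1802239/1519) = sqrt(55869409)/217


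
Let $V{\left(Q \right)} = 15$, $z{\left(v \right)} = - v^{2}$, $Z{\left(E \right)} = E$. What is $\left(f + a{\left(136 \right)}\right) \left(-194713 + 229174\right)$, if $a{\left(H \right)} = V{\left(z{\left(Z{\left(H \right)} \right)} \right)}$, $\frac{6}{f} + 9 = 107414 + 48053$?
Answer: $\frac{40179389418}{77729} \approx 5.1692 \cdot 10^{5}$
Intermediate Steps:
$f = \frac{3}{77729}$ ($f = \frac{6}{-9 + \left(107414 + 48053\right)} = \frac{6}{-9 + 155467} = \frac{6}{155458} = 6 \cdot \frac{1}{155458} = \frac{3}{77729} \approx 3.8596 \cdot 10^{-5}$)
$a{\left(H \right)} = 15$
$\left(f + a{\left(136 \right)}\right) \left(-194713 + 229174\right) = \left(\frac{3}{77729} + 15\right) \left(-194713 + 229174\right) = \frac{1165938}{77729} \cdot 34461 = \frac{40179389418}{77729}$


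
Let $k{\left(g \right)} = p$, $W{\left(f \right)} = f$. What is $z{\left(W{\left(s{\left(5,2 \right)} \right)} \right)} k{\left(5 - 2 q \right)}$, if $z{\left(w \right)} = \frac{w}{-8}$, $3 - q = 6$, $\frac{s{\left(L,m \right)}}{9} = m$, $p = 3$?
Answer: $- \frac{27}{4} \approx -6.75$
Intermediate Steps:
$s{\left(L,m \right)} = 9 m$
$q = -3$ ($q = 3 - 6 = -3$)
$z{\left(w \right)} = - \frac{w}{8}$ ($z{\left(w \right)} = w \left(- \frac{1}{8}\right) = - \frac{w}{8}$)
$k{\left(g \right)} = 3$
$z{\left(W{\left(s{\left(5,2 \right)} \right)} \right)} k{\left(5 - 2 q \right)} = - \frac{9 \cdot 2}{8} \cdot 3 = \left(- \frac{1}{8}\right) 18 \cdot 3 = \left(- \frac{9}{4}\right) 3 = - \frac{27}{4}$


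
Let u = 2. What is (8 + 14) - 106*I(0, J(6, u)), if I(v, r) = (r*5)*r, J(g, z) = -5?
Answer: -13228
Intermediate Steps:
I(v, r) = 5*r**2 (I(v, r) = (5*r)*r = 5*r**2)
(8 + 14) - 106*I(0, J(6, u)) = (8 + 14) - 530*(-5)**2 = 22 - 530*25 = 22 - 106*125 = 22 - 13250 = -13228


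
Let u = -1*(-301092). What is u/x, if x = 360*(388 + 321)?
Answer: 25091/21270 ≈ 1.1796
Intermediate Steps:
u = 301092
x = 255240 (x = 360*709 = 255240)
u/x = 301092/255240 = 301092*(1/255240) = 25091/21270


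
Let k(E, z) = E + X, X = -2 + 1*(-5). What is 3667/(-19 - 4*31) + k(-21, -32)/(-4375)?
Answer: -2291303/89375 ≈ -25.637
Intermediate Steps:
X = -7 (X = -2 - 5 = -7)
k(E, z) = -7 + E (k(E, z) = E - 7 = -7 + E)
3667/(-19 - 4*31) + k(-21, -32)/(-4375) = 3667/(-19 - 4*31) + (-7 - 21)/(-4375) = 3667/(-19 - 124) - 28*(-1/4375) = 3667/(-143) + 4/625 = 3667*(-1/143) + 4/625 = -3667/143 + 4/625 = -2291303/89375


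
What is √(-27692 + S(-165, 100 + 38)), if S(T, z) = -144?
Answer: 2*I*√6959 ≈ 166.84*I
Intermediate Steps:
√(-27692 + S(-165, 100 + 38)) = √(-27692 - 144) = √(-27836) = 2*I*√6959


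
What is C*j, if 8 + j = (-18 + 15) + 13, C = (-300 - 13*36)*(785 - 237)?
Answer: -841728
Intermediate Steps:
C = -420864 (C = (-300 - 468)*548 = -768*548 = -420864)
j = 2 (j = -8 + ((-18 + 15) + 13) = -8 + (-3 + 13) = -8 + 10 = 2)
C*j = -420864*2 = -841728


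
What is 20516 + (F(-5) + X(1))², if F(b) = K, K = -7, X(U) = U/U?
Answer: 20552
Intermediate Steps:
X(U) = 1
F(b) = -7
20516 + (F(-5) + X(1))² = 20516 + (-7 + 1)² = 20516 + (-6)² = 20516 + 36 = 20552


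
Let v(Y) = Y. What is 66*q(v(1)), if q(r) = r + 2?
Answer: 198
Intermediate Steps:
q(r) = 2 + r
66*q(v(1)) = 66*(2 + 1) = 66*3 = 198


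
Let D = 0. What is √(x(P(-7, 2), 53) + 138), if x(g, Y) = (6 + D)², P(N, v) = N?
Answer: √174 ≈ 13.191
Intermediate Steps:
x(g, Y) = 36 (x(g, Y) = (6 + 0)² = 6² = 36)
√(x(P(-7, 2), 53) + 138) = √(36 + 138) = √174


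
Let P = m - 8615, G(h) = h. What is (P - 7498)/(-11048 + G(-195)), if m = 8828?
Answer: 7285/11243 ≈ 0.64796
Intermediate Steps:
P = 213 (P = 8828 - 8615 = 213)
(P - 7498)/(-11048 + G(-195)) = (213 - 7498)/(-11048 - 195) = -7285/(-11243) = -7285*(-1/11243) = 7285/11243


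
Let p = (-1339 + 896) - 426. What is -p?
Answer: 869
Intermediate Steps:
p = -869 (p = -443 - 426 = -869)
-p = -1*(-869) = 869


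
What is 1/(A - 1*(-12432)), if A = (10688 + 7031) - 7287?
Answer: 1/22864 ≈ 4.3737e-5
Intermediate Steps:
A = 10432 (A = 17719 - 7287 = 10432)
1/(A - 1*(-12432)) = 1/(10432 - 1*(-12432)) = 1/(10432 + 12432) = 1/22864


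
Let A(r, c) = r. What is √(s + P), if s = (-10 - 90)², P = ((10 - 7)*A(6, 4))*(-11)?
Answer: 13*√58 ≈ 99.005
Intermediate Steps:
P = -198 (P = ((10 - 7)*6)*(-11) = (3*6)*(-11) = 18*(-11) = -198)
s = 10000 (s = (-100)² = 10000)
√(s + P) = √(10000 - 198) = √9802 = 13*√58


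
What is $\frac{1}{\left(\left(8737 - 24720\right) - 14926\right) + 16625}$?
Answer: $- \frac{1}{14284} \approx -7.0008 \cdot 10^{-5}$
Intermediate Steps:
$\frac{1}{\left(\left(8737 - 24720\right) - 14926\right) + 16625} = \frac{1}{\left(-15983 - 14926\right) + 16625} = \frac{1}{-30909 + 16625} = \frac{1}{-14284} = - \frac{1}{14284}$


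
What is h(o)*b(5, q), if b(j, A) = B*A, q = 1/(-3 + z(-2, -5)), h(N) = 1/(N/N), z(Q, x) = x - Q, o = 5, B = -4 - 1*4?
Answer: 4/3 ≈ 1.3333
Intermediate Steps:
B = -8 (B = -4 - 4 = -8)
h(N) = 1 (h(N) = 1/1 = 1)
q = -1/6 (q = 1/(-3 + (-5 - 1*(-2))) = 1/(-3 + (-5 + 2)) = 1/(-3 - 3) = 1/(-6) = -1/6 ≈ -0.16667)
b(j, A) = -8*A
h(o)*b(5, q) = 1*(-8*(-1/6)) = 1*(4/3) = 4/3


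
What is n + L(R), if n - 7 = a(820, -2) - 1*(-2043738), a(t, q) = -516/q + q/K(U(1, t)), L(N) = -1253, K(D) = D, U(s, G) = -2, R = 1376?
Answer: 2042751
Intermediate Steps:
a(t, q) = -516/q - q/2 (a(t, q) = -516/q + q/(-2) = -516/q + q*(-1/2) = -516/q - q/2)
n = 2044004 (n = 7 + ((-516/(-2) - 1/2*(-2)) - 1*(-2043738)) = 7 + ((-516*(-1/2) + 1) + 2043738) = 7 + ((258 + 1) + 2043738) = 7 + (259 + 2043738) = 7 + 2043997 = 2044004)
n + L(R) = 2044004 - 1253 = 2042751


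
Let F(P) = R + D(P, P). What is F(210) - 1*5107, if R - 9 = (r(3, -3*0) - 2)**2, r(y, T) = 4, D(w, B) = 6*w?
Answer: -3834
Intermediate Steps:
R = 13 (R = 9 + (4 - 2)**2 = 9 + 2**2 = 9 + 4 = 13)
F(P) = 13 + 6*P
F(210) - 1*5107 = (13 + 6*210) - 1*5107 = (13 + 1260) - 5107 = 1273 - 5107 = -3834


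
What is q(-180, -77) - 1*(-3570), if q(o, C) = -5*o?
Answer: 4470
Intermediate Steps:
q(-180, -77) - 1*(-3570) = -5*(-180) - 1*(-3570) = 900 + 3570 = 4470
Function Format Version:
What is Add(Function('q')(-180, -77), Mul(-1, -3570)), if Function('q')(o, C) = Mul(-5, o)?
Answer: 4470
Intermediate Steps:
Add(Function('q')(-180, -77), Mul(-1, -3570)) = Add(Mul(-5, -180), Mul(-1, -3570)) = Add(900, 3570) = 4470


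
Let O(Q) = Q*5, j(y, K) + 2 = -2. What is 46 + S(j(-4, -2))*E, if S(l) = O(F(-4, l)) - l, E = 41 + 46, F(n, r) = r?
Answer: -1346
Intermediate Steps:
j(y, K) = -4 (j(y, K) = -2 - 2 = -4)
O(Q) = 5*Q
E = 87
S(l) = 4*l (S(l) = 5*l - l = 4*l)
46 + S(j(-4, -2))*E = 46 + (4*(-4))*87 = 46 - 16*87 = 46 - 1392 = -1346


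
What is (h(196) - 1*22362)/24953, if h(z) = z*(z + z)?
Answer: 54470/24953 ≈ 2.1829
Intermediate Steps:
h(z) = 2*z² (h(z) = z*(2*z) = 2*z²)
(h(196) - 1*22362)/24953 = (2*196² - 1*22362)/24953 = (2*38416 - 22362)*(1/24953) = (76832 - 22362)*(1/24953) = 54470*(1/24953) = 54470/24953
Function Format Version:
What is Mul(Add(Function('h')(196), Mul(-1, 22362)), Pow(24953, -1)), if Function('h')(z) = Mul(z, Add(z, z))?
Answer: Rational(54470, 24953) ≈ 2.1829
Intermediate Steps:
Function('h')(z) = Mul(2, Pow(z, 2)) (Function('h')(z) = Mul(z, Mul(2, z)) = Mul(2, Pow(z, 2)))
Mul(Add(Function('h')(196), Mul(-1, 22362)), Pow(24953, -1)) = Mul(Add(Mul(2, Pow(196, 2)), Mul(-1, 22362)), Pow(24953, -1)) = Mul(Add(Mul(2, 38416), -22362), Rational(1, 24953)) = Mul(Add(76832, -22362), Rational(1, 24953)) = Mul(54470, Rational(1, 24953)) = Rational(54470, 24953)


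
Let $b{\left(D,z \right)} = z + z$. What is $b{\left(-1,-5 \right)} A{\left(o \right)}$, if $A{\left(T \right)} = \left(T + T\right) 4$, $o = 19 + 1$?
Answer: $-1600$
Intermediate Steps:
$b{\left(D,z \right)} = 2 z$
$o = 20$
$A{\left(T \right)} = 8 T$ ($A{\left(T \right)} = 2 T 4 = 8 T$)
$b{\left(-1,-5 \right)} A{\left(o \right)} = 2 \left(-5\right) 8 \cdot 20 = \left(-10\right) 160 = -1600$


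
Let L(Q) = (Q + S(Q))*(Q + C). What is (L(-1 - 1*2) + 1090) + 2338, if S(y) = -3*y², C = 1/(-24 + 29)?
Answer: 3512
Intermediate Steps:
C = ⅕ (C = 1/5 = ⅕ ≈ 0.20000)
L(Q) = (⅕ + Q)*(Q - 3*Q²) (L(Q) = (Q - 3*Q²)*(Q + ⅕) = (Q - 3*Q²)*(⅕ + Q) = (⅕ + Q)*(Q - 3*Q²))
(L(-1 - 1*2) + 1090) + 2338 = ((-1 - 1*2)*(1 - 15*(-1 - 1*2)² + 2*(-1 - 1*2))/5 + 1090) + 2338 = ((-1 - 2)*(1 - 15*(-1 - 2)² + 2*(-1 - 2))/5 + 1090) + 2338 = ((⅕)*(-3)*(1 - 15*(-3)² + 2*(-3)) + 1090) + 2338 = ((⅕)*(-3)*(1 - 15*9 - 6) + 1090) + 2338 = ((⅕)*(-3)*(1 - 135 - 6) + 1090) + 2338 = ((⅕)*(-3)*(-140) + 1090) + 2338 = (84 + 1090) + 2338 = 1174 + 2338 = 3512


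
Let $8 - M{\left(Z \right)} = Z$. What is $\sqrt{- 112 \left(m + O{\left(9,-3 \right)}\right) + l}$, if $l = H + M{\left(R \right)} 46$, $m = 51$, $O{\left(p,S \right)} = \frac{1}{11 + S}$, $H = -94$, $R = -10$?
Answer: $8 i \sqrt{78} \approx 70.654 i$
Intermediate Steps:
$M{\left(Z \right)} = 8 - Z$
$l = 734$ ($l = -94 + \left(8 - -10\right) 46 = -94 + \left(8 + 10\right) 46 = -94 + 18 \cdot 46 = -94 + 828 = 734$)
$\sqrt{- 112 \left(m + O{\left(9,-3 \right)}\right) + l} = \sqrt{- 112 \left(51 + \frac{1}{11 - 3}\right) + 734} = \sqrt{- 112 \left(51 + \frac{1}{8}\right) + 734} = \sqrt{\left(-112\right) \frac{409}{8} + 734} = \sqrt{-5726 + 734} = \sqrt{-4992} = 8 i \sqrt{78}$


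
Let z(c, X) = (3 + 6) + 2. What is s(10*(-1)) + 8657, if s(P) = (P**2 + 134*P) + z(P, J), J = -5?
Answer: 7428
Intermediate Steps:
z(c, X) = 11 (z(c, X) = 9 + 2 = 11)
s(P) = 11 + P**2 + 134*P (s(P) = (P**2 + 134*P) + 11 = 11 + P**2 + 134*P)
s(10*(-1)) + 8657 = (11 + (10*(-1))**2 + 134*(10*(-1))) + 8657 = (11 + (-10)**2 + 134*(-10)) + 8657 = (11 + 100 - 1340) + 8657 = -1229 + 8657 = 7428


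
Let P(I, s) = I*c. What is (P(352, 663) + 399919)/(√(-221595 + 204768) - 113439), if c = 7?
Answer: -15215308379/4289474516 - 402383*I*√16827/12868423548 ≈ -3.5471 - 0.0040562*I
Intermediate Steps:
P(I, s) = 7*I (P(I, s) = I*7 = 7*I)
(P(352, 663) + 399919)/(√(-221595 + 204768) - 113439) = (7*352 + 399919)/(√(-221595 + 204768) - 113439) = (2464 + 399919)/(√(-16827) - 113439) = 402383/(I*√16827 - 113439) = 402383/(-113439 + I*√16827)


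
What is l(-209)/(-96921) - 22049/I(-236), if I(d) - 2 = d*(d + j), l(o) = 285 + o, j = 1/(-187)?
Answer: -400412679035/1009506068802 ≈ -0.39664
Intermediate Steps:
j = -1/187 ≈ -0.0053476
I(d) = 2 + d*(-1/187 + d) (I(d) = 2 + d*(d - 1/187) = 2 + d*(-1/187 + d))
l(-209)/(-96921) - 22049/I(-236) = (285 - 209)/(-96921) - 22049/(2 + (-236)² - 1/187*(-236)) = 76*(-1/96921) - 22049/(2 + 55696 + 236/187) = -76/96921 - 22049/10415762/187 = -76/96921 - 22049*187/10415762 = -76/96921 - 4123163/10415762 = -400412679035/1009506068802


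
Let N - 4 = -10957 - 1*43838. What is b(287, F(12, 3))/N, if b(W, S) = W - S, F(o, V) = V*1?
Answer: -284/54791 ≈ -0.0051833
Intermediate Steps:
F(o, V) = V
N = -54791 (N = 4 + (-10957 - 1*43838) = 4 + (-10957 - 43838) = 4 - 54795 = -54791)
b(287, F(12, 3))/N = (287 - 1*3)/(-54791) = (287 - 3)*(-1/54791) = 284*(-1/54791) = -284/54791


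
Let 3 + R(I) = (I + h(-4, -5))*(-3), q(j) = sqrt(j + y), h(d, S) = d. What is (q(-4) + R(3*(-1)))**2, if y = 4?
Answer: 324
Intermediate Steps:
q(j) = sqrt(4 + j) (q(j) = sqrt(j + 4) = sqrt(4 + j))
R(I) = 9 - 3*I (R(I) = -3 + (I - 4)*(-3) = -3 + (-4 + I)*(-3) = -3 + (12 - 3*I) = 9 - 3*I)
(q(-4) + R(3*(-1)))**2 = (sqrt(4 - 4) + (9 - 9*(-1)))**2 = (sqrt(0) + (9 - 3*(-3)))**2 = (0 + (9 + 9))**2 = (0 + 18)**2 = 18**2 = 324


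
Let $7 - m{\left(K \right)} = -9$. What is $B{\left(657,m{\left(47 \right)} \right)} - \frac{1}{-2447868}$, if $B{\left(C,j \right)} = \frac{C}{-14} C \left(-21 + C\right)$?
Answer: $- \frac{336005088237569}{17135076} \approx -1.9609 \cdot 10^{7}$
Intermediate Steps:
$m{\left(K \right)} = 16$ ($m{\left(K \right)} = 7 - -9 = 7 + 9 = 16$)
$B{\left(C,j \right)} = - \frac{C^{2} \left(-21 + C\right)}{14}$ ($B{\left(C,j \right)} = C \left(- \frac{1}{14}\right) C \left(-21 + C\right) = - \frac{C}{14} C \left(-21 + C\right) = - \frac{C^{2}}{14} \left(-21 + C\right) = - \frac{C^{2} \left(-21 + C\right)}{14}$)
$B{\left(657,m{\left(47 \right)} \right)} - \frac{1}{-2447868} = \frac{657^{2} \left(21 - 657\right)}{14} - \frac{1}{-2447868} = \frac{1}{14} \cdot 431649 \left(21 - 657\right) - - \frac{1}{2447868} = \frac{1}{14} \cdot 431649 \left(-636\right) + \frac{1}{2447868} = - \frac{137264382}{7} + \frac{1}{2447868} = - \frac{336005088237569}{17135076}$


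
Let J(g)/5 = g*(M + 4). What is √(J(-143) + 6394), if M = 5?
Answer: I*√41 ≈ 6.4031*I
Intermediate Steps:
J(g) = 45*g (J(g) = 5*(g*(5 + 4)) = 5*(g*9) = 5*(9*g) = 45*g)
√(J(-143) + 6394) = √(45*(-143) + 6394) = √(-6435 + 6394) = √(-41) = I*√41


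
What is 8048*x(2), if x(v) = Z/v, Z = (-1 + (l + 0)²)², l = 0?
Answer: 4024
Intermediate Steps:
Z = 1 (Z = (-1 + (0 + 0)²)² = (-1 + 0²)² = (-1 + 0)² = (-1)² = 1)
x(v) = 1/v
8048*x(2) = 8048/2 = 8048*(½) = 4024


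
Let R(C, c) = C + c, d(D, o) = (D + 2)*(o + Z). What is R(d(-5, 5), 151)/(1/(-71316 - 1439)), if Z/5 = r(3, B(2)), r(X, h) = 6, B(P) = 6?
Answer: -3346730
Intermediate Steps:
Z = 30 (Z = 5*6 = 30)
d(D, o) = (2 + D)*(30 + o) (d(D, o) = (D + 2)*(o + 30) = (2 + D)*(30 + o))
R(d(-5, 5), 151)/(1/(-71316 - 1439)) = ((60 + 2*5 + 30*(-5) - 5*5) + 151)/(1/(-71316 - 1439)) = ((60 + 10 - 150 - 25) + 151)/(1/(-72755)) = (-105 + 151)/(-1/72755) = 46*(-72755) = -3346730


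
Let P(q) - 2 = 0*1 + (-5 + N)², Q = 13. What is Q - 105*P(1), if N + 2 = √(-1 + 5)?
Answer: -2822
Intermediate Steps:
N = 0 (N = -2 + √(-1 + 5) = -2 + √4 = -2 + 2 = 0)
P(q) = 27 (P(q) = 2 + (0*1 + (-5 + 0)²) = 2 + (0 + (-5)²) = 2 + (0 + 25) = 2 + 25 = 27)
Q - 105*P(1) = 13 - 105*27 = 13 - 2835 = -2822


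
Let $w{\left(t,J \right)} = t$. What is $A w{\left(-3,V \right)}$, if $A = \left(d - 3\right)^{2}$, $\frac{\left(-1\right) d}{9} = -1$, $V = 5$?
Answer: $-108$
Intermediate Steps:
$d = 9$ ($d = \left(-9\right) \left(-1\right) = 9$)
$A = 36$ ($A = \left(9 - 3\right)^{2} = 6^{2} = 36$)
$A w{\left(-3,V \right)} = 36 \left(-3\right) = -108$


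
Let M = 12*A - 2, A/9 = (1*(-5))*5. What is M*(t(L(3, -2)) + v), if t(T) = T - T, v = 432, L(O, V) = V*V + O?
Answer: -1167264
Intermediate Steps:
L(O, V) = O + V² (L(O, V) = V² + O = O + V²)
A = -225 (A = 9*((1*(-5))*5) = 9*(-5*5) = 9*(-25) = -225)
M = -2702 (M = 12*(-225) - 2 = -2700 - 2 = -2702)
t(T) = 0
M*(t(L(3, -2)) + v) = -2702*(0 + 432) = -2702*432 = -1167264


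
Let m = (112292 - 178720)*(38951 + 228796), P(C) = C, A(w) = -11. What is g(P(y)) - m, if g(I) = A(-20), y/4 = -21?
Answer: 17785897705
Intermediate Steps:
y = -84 (y = 4*(-21) = -84)
g(I) = -11
m = -17785897716 (m = -66428*267747 = -17785897716)
g(P(y)) - m = -11 - 1*(-17785897716) = -11 + 17785897716 = 17785897705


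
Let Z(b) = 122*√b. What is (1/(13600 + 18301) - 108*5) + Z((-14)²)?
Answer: 37260369/31901 ≈ 1168.0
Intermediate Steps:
(1/(13600 + 18301) - 108*5) + Z((-14)²) = (1/(13600 + 18301) - 108*5) + 122*√((-14)²) = (1/31901 - 1*540) + 122*√196 = (1/31901 - 540) + 122*14 = -17226539/31901 + 1708 = 37260369/31901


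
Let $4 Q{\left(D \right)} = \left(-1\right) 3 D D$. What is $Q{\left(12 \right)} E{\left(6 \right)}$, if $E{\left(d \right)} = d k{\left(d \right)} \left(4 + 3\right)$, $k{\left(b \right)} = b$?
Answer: $-27216$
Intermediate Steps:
$E{\left(d \right)} = 7 d^{2}$ ($E{\left(d \right)} = d d \left(4 + 3\right) = d^{2} \cdot 7 = 7 d^{2}$)
$Q{\left(D \right)} = - \frac{3 D^{2}}{4}$ ($Q{\left(D \right)} = \frac{\left(-1\right) 3 D D}{4} = \frac{- 3 D D}{4} = \frac{\left(-3\right) D^{2}}{4} = - \frac{3 D^{2}}{4}$)
$Q{\left(12 \right)} E{\left(6 \right)} = - \frac{3 \cdot 12^{2}}{4} \cdot 7 \cdot 6^{2} = \left(- \frac{3}{4}\right) 144 \cdot 7 \cdot 36 = \left(-108\right) 252 = -27216$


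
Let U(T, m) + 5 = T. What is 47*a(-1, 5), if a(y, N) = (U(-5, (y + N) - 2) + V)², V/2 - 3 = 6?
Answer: 3008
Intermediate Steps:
U(T, m) = -5 + T
V = 18 (V = 6 + 2*6 = 6 + 12 = 18)
a(y, N) = 64 (a(y, N) = ((-5 - 5) + 18)² = (-10 + 18)² = 8² = 64)
47*a(-1, 5) = 47*64 = 3008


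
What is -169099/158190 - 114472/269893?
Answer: -63746962087/42694373670 ≈ -1.4931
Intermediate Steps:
-169099/158190 - 114472/269893 = -63746962087/42694373670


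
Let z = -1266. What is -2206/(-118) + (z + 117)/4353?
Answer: 1577856/85609 ≈ 18.431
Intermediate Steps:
-2206/(-118) + (z + 117)/4353 = -2206/(-118) + (-1266 + 117)/4353 = -2206*(-1/118) - 1149*1/4353 = 1103/59 - 383/1451 = 1577856/85609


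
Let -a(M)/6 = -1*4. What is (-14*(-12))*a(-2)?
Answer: 4032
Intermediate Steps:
a(M) = 24 (a(M) = -(-6)*4 = -6*(-4) = 24)
(-14*(-12))*a(-2) = -14*(-12)*24 = 168*24 = 4032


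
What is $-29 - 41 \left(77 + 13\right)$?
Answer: $-3719$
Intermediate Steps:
$-29 - 41 \left(77 + 13\right) = -29 - 3690 = -3719$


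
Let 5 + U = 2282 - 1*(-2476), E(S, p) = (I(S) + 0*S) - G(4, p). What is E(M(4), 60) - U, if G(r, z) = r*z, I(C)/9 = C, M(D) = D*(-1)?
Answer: -5029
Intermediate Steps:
M(D) = -D
I(C) = 9*C
E(S, p) = -4*p + 9*S (E(S, p) = (9*S + 0*S) - 4*p = (9*S + 0) - 4*p = 9*S - 4*p = -4*p + 9*S)
U = 4753 (U = -5 + (2282 - 1*(-2476)) = -5 + (2282 + 2476) = -5 + 4758 = 4753)
E(M(4), 60) - U = (-4*60 + 9*(-1*4)) - 1*4753 = (-240 + 9*(-4)) - 4753 = (-240 - 36) - 4753 = -276 - 4753 = -5029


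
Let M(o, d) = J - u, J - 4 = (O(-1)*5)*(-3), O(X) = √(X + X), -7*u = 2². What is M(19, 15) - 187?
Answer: -1277/7 - 15*I*√2 ≈ -182.43 - 21.213*I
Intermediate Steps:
u = -4/7 (u = -⅐*2² = -⅐*4 = -4/7 ≈ -0.57143)
O(X) = √2*√X (O(X) = √(2*X) = √2*√X)
J = 4 - 15*I*√2 (J = 4 + ((√2*√(-1))*5)*(-3) = 4 + ((√2*I)*5)*(-3) = 4 + ((I*√2)*5)*(-3) = 4 + (5*I*√2)*(-3) = 4 - 15*I*√2 ≈ 4.0 - 21.213*I)
M(o, d) = 32/7 - 15*I*√2 (M(o, d) = (4 - 15*I*√2) - 1*(-4/7) = (4 - 15*I*√2) + 4/7 = 32/7 - 15*I*√2)
M(19, 15) - 187 = (32/7 - 15*I*√2) - 187 = -1277/7 - 15*I*√2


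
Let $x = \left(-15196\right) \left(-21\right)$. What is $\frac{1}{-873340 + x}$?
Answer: $- \frac{1}{554224} \approx -1.8043 \cdot 10^{-6}$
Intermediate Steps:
$x = 319116$
$\frac{1}{-873340 + x} = \frac{1}{-873340 + 319116} = \frac{1}{-554224} = - \frac{1}{554224}$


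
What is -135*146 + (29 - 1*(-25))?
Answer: -19656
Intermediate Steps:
-135*146 + (29 - 1*(-25)) = -19710 + (29 + 25) = -19710 + 54 = -19656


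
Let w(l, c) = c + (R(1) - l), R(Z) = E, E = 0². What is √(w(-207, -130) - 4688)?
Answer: I*√4611 ≈ 67.904*I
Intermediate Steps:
E = 0
R(Z) = 0
w(l, c) = c - l (w(l, c) = c + (0 - l) = c - l)
√(w(-207, -130) - 4688) = √((-130 - 1*(-207)) - 4688) = √((-130 + 207) - 4688) = √(77 - 4688) = √(-4611) = I*√4611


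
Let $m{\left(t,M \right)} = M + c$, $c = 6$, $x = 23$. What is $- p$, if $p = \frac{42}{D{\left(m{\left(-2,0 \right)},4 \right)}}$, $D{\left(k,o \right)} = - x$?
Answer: $\frac{42}{23} \approx 1.8261$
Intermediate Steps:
$m{\left(t,M \right)} = 6 + M$ ($m{\left(t,M \right)} = M + 6 = 6 + M$)
$D{\left(k,o \right)} = -23$ ($D{\left(k,o \right)} = \left(-1\right) 23 = -23$)
$p = - \frac{42}{23}$ ($p = \frac{42}{-23} = 42 \left(- \frac{1}{23}\right) = - \frac{42}{23} \approx -1.8261$)
$- p = \left(-1\right) \left(- \frac{42}{23}\right) = \frac{42}{23}$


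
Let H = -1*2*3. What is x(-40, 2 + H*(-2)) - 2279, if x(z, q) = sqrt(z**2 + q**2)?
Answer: -2279 + 2*sqrt(449) ≈ -2236.6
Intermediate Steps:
H = -6 (H = -2*3 = -6)
x(z, q) = sqrt(q**2 + z**2)
x(-40, 2 + H*(-2)) - 2279 = sqrt((2 - 6*(-2))**2 + (-40)**2) - 2279 = sqrt((2 + 12)**2 + 1600) - 2279 = sqrt(14**2 + 1600) - 2279 = sqrt(196 + 1600) - 2279 = sqrt(1796) - 2279 = 2*sqrt(449) - 2279 = -2279 + 2*sqrt(449)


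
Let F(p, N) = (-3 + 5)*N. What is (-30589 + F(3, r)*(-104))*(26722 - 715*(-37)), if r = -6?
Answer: -1560266357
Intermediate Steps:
F(p, N) = 2*N
(-30589 + F(3, r)*(-104))*(26722 - 715*(-37)) = (-30589 + (2*(-6))*(-104))*(26722 - 715*(-37)) = (-30589 - 12*(-104))*(26722 + 26455) = (-30589 + 1248)*53177 = -29341*53177 = -1560266357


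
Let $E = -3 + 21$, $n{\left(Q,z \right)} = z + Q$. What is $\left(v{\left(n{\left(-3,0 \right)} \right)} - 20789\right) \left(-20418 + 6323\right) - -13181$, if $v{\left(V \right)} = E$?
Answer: $292780426$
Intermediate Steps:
$n{\left(Q,z \right)} = Q + z$
$E = 18$
$v{\left(V \right)} = 18$
$\left(v{\left(n{\left(-3,0 \right)} \right)} - 20789\right) \left(-20418 + 6323\right) - -13181 = \left(18 - 20789\right) \left(-20418 + 6323\right) - -13181 = \left(-20771\right) \left(-14095\right) + 13181 = 292767245 + 13181 = 292780426$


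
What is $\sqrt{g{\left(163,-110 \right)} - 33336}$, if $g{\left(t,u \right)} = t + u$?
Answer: $i \sqrt{33283} \approx 182.44 i$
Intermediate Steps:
$\sqrt{g{\left(163,-110 \right)} - 33336} = \sqrt{\left(163 - 110\right) - 33336} = \sqrt{53 - 33336} = \sqrt{-33283} = i \sqrt{33283}$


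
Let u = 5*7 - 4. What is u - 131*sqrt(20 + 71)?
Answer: 31 - 131*sqrt(91) ≈ -1218.7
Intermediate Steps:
u = 31 (u = 35 - 4 = 31)
u - 131*sqrt(20 + 71) = 31 - 131*sqrt(20 + 71) = 31 - 131*sqrt(91)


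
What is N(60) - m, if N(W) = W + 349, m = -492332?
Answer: 492741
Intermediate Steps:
N(W) = 349 + W
N(60) - m = (349 + 60) - 1*(-492332) = 409 + 492332 = 492741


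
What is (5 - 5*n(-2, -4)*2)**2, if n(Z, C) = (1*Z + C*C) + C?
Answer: 9025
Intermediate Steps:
n(Z, C) = C + Z + C**2 (n(Z, C) = (Z + C**2) + C = C + Z + C**2)
(5 - 5*n(-2, -4)*2)**2 = (5 - 5*(-4 - 2 + (-4)**2)*2)**2 = (5 - 5*(-4 - 2 + 16)*2)**2 = (5 - 5*10*2)**2 = (5 - 50*2)**2 = (5 - 100)**2 = (-95)**2 = 9025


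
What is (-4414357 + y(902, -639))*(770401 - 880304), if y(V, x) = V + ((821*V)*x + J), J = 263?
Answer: 52491819205590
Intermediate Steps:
y(V, x) = 263 + V + 821*V*x (y(V, x) = V + ((821*V)*x + 263) = V + (821*V*x + 263) = V + (263 + 821*V*x) = 263 + V + 821*V*x)
(-4414357 + y(902, -639))*(770401 - 880304) = (-4414357 + (263 + 902 + 821*902*(-639)))*(770401 - 880304) = (-4414357 + (263 + 902 - 473206338))*(-109903) = (-4414357 - 473205173)*(-109903) = -477619530*(-109903) = 52491819205590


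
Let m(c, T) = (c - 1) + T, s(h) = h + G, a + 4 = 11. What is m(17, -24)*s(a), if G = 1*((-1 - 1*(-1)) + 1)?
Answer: -64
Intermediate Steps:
G = 1 (G = 1*((-1 + 1) + 1) = 1*(0 + 1) = 1*1 = 1)
a = 7 (a = -4 + 11 = 7)
s(h) = 1 + h (s(h) = h + 1 = 1 + h)
m(c, T) = -1 + T + c (m(c, T) = (-1 + c) + T = -1 + T + c)
m(17, -24)*s(a) = (-1 - 24 + 17)*(1 + 7) = -8*8 = -64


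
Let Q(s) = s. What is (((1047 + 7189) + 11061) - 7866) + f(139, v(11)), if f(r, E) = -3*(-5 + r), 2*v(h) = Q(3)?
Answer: 11029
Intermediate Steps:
v(h) = 3/2 (v(h) = (1/2)*3 = 3/2)
f(r, E) = 15 - 3*r
(((1047 + 7189) + 11061) - 7866) + f(139, v(11)) = (((1047 + 7189) + 11061) - 7866) + (15 - 3*139) = ((8236 + 11061) - 7866) + (15 - 417) = (19297 - 7866) - 402 = 11431 - 402 = 11029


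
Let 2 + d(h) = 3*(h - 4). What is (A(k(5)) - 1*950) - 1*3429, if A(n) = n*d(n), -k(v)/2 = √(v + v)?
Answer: -4259 + 28*√10 ≈ -4170.5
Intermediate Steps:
d(h) = -14 + 3*h (d(h) = -2 + 3*(h - 4) = -2 + 3*(-4 + h) = -2 + (-12 + 3*h) = -14 + 3*h)
k(v) = -2*√2*√v (k(v) = -2*√(v + v) = -2*√2*√v)
A(n) = n*(-14 + 3*n)
(A(k(5)) - 1*950) - 1*3429 = ((-2*√2*√5)*(-14 + 3*(-2*√2*√5)) - 1*950) - 1*3429 = ((-2*√10)*(-14 + 3*(-2*√10)) - 950) - 3429 = ((-2*√10)*(-14 - 6*√10) - 950) - 3429 = (-2*√10*(-14 - 6*√10) - 950) - 3429 = (-950 - 2*√10*(-14 - 6*√10)) - 3429 = -4379 - 2*√10*(-14 - 6*√10)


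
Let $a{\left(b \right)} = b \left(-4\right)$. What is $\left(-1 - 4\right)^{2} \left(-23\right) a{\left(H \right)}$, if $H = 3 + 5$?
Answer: $18400$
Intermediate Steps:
$H = 8$
$a{\left(b \right)} = - 4 b$
$\left(-1 - 4\right)^{2} \left(-23\right) a{\left(H \right)} = \left(-1 - 4\right)^{2} \left(-23\right) \left(\left(-4\right) 8\right) = \left(-5\right)^{2} \left(-23\right) \left(-32\right) = 25 \left(-23\right) \left(-32\right) = \left(-575\right) \left(-32\right) = 18400$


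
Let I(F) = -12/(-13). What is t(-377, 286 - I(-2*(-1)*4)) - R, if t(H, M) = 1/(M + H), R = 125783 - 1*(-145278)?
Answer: -323917908/1195 ≈ -2.7106e+5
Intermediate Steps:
R = 271061 (R = 125783 + 145278 = 271061)
I(F) = 12/13 (I(F) = -12*(-1/13) = 12/13)
t(H, M) = 1/(H + M)
t(-377, 286 - I(-2*(-1)*4)) - R = 1/(-377 + (286 - 1*12/13)) - 1*271061 = 1/(-377 + (286 - 12/13)) - 271061 = 1/(-377 + 3706/13) - 271061 = 1/(-1195/13) - 271061 = -13/1195 - 271061 = -323917908/1195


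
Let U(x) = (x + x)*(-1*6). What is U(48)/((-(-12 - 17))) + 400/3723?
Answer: -2132848/107967 ≈ -19.755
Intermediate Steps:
U(x) = -12*x (U(x) = (2*x)*(-6) = -12*x)
U(48)/((-(-12 - 17))) + 400/3723 = (-12*48)/((-(-12 - 17))) + 400/3723 = -576/((-1*(-29))) + 400*(1/3723) = -576/29 + 400/3723 = -2132848/107967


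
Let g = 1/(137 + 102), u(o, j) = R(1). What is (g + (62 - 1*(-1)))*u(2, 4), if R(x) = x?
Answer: 15058/239 ≈ 63.004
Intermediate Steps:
u(o, j) = 1
g = 1/239 ≈ 0.0041841
(g + (62 - 1*(-1)))*u(2, 4) = (1/239 + (62 - 1*(-1)))*1 = (1/239 + (62 + 1))*1 = (1/239 + 63)*1 = (15058/239)*1 = 15058/239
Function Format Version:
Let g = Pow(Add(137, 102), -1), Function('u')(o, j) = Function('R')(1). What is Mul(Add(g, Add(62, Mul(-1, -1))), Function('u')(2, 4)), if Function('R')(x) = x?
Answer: Rational(15058, 239) ≈ 63.004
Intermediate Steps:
Function('u')(o, j) = 1
g = Rational(1, 239) (g = Pow(239, -1) = Rational(1, 239) ≈ 0.0041841)
Mul(Add(g, Add(62, Mul(-1, -1))), Function('u')(2, 4)) = Mul(Add(Rational(1, 239), Add(62, Mul(-1, -1))), 1) = Mul(Add(Rational(1, 239), Add(62, 1)), 1) = Mul(Add(Rational(1, 239), 63), 1) = Mul(Rational(15058, 239), 1) = Rational(15058, 239)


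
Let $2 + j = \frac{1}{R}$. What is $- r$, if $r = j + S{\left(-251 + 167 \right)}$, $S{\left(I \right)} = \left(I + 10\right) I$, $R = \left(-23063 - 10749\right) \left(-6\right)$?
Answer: $- \frac{1260646609}{202872} \approx -6214.0$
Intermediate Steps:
$R = 202872$ ($R = \left(-33812\right) \left(-6\right) = 202872$)
$j = - \frac{405743}{202872}$ ($j = -2 + \frac{1}{202872} = - \frac{405743}{202872} \approx -2.0$)
$S{\left(I \right)} = I \left(10 + I\right)$ ($S{\left(I \right)} = \left(10 + I\right) I = I \left(10 + I\right)$)
$r = \frac{1260646609}{202872}$ ($r = - \frac{405743}{202872} + \left(-251 + 167\right) \left(10 + \left(-251 + 167\right)\right) = - \frac{405743}{202872} - 84 \left(10 - 84\right) = - \frac{405743}{202872} - -6216 = - \frac{405743}{202872} + 6216 = \frac{1260646609}{202872} \approx 6214.0$)
$- r = \left(-1\right) \frac{1260646609}{202872} = - \frac{1260646609}{202872}$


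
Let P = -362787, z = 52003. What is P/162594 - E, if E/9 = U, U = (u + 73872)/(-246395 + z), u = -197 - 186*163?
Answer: -1179432997/5267828808 ≈ -0.22389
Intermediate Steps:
u = -30515 (u = -197 - 30318 = -30515)
U = -43357/194392 (U = (-30515 + 73872)/(-246395 + 52003) = 43357/(-194392) = 43357*(-1/194392) = -43357/194392 ≈ -0.22304)
E = -390213/194392 (E = 9*(-43357/194392) = -390213/194392 ≈ -2.0074)
P/162594 - E = -362787/162594 - 1*(-390213/194392) = -362787*1/162594 + 390213/194392 = -120929/54198 + 390213/194392 = -1179432997/5267828808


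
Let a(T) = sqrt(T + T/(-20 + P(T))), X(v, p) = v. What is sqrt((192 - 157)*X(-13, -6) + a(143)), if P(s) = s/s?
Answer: sqrt(-164255 + 57*sqrt(5434))/19 ≈ 21.056*I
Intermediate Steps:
P(s) = 1
a(T) = 3*sqrt(38)*sqrt(T)/19 (a(T) = sqrt(T + T/(-20 + 1)) = sqrt(T + T/(-19)) = sqrt(T + T*(-1/19)) = sqrt(T - T/19) = sqrt(18*T/19) = 3*sqrt(38)*sqrt(T)/19)
sqrt((192 - 157)*X(-13, -6) + a(143)) = sqrt((192 - 157)*(-13) + 3*sqrt(38)*sqrt(143)/19) = sqrt(35*(-13) + 3*sqrt(5434)/19) = sqrt(-455 + 3*sqrt(5434)/19)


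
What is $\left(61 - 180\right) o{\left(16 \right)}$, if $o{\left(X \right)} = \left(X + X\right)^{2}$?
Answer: $-121856$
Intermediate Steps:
$o{\left(X \right)} = 4 X^{2}$ ($o{\left(X \right)} = \left(2 X\right)^{2} = 4 X^{2}$)
$\left(61 - 180\right) o{\left(16 \right)} = \left(61 - 180\right) 4 \cdot 16^{2} = - 119 \cdot 4 \cdot 256 = \left(-119\right) 1024 = -121856$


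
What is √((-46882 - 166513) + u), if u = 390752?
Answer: √177357 ≈ 421.14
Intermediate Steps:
√((-46882 - 166513) + u) = √((-46882 - 166513) + 390752) = √(-213395 + 390752) = √177357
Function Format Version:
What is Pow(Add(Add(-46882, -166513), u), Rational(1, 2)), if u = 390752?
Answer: Pow(177357, Rational(1, 2)) ≈ 421.14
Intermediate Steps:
Pow(Add(Add(-46882, -166513), u), Rational(1, 2)) = Pow(Add(Add(-46882, -166513), 390752), Rational(1, 2)) = Pow(Add(-213395, 390752), Rational(1, 2)) = Pow(177357, Rational(1, 2))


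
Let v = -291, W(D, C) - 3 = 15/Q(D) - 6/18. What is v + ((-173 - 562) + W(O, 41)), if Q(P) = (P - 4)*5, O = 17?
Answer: -39901/39 ≈ -1023.1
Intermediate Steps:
Q(P) = -20 + 5*P (Q(P) = (-4 + P)*5 = -20 + 5*P)
W(D, C) = 8/3 + 15/(-20 + 5*D) (W(D, C) = 3 + (15/(-20 + 5*D) - 6/18) = 3 + (15/(-20 + 5*D) - 6*1/18) = 3 + (15/(-20 + 5*D) - ⅓) = 3 + (-⅓ + 15/(-20 + 5*D)) = 8/3 + 15/(-20 + 5*D))
v + ((-173 - 562) + W(O, 41)) = -291 + ((-173 - 562) + (-23 + 8*17)/(3*(-4 + 17))) = -291 + (-735 + (⅓)*(-23 + 136)/13) = -291 + (-735 + (⅓)*(1/13)*113) = -291 + (-735 + 113/39) = -291 - 28552/39 = -39901/39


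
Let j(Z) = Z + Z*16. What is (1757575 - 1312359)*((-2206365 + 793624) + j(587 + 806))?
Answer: -618431736960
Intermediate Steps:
j(Z) = 17*Z (j(Z) = Z + 16*Z = 17*Z)
(1757575 - 1312359)*((-2206365 + 793624) + j(587 + 806)) = (1757575 - 1312359)*((-2206365 + 793624) + 17*(587 + 806)) = 445216*(-1412741 + 17*1393) = 445216*(-1412741 + 23681) = 445216*(-1389060) = -618431736960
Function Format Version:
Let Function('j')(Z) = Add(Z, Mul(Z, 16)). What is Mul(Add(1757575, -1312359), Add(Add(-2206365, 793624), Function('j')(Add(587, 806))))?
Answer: -618431736960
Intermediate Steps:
Function('j')(Z) = Mul(17, Z) (Function('j')(Z) = Add(Z, Mul(16, Z)) = Mul(17, Z))
Mul(Add(1757575, -1312359), Add(Add(-2206365, 793624), Function('j')(Add(587, 806)))) = Mul(Add(1757575, -1312359), Add(Add(-2206365, 793624), Mul(17, Add(587, 806)))) = Mul(445216, Add(-1412741, Mul(17, 1393))) = Mul(445216, Add(-1412741, 23681)) = Mul(445216, -1389060) = -618431736960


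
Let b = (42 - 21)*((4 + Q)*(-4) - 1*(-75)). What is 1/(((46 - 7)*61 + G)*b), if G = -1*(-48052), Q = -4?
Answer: 1/79428825 ≈ 1.2590e-8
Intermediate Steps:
b = 1575 (b = (42 - 21)*((4 - 4)*(-4) - 1*(-75)) = 21*(0*(-4) + 75) = 21*(0 + 75) = 21*75 = 1575)
G = 48052
1/(((46 - 7)*61 + G)*b) = 1/(((46 - 7)*61 + 48052)*1575) = (1/1575)/(39*61 + 48052) = (1/1575)/(2379 + 48052) = (1/1575)/50431 = (1/50431)*(1/1575) = 1/79428825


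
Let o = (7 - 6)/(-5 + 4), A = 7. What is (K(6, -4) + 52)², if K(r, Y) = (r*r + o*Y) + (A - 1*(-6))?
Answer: 11025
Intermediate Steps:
o = -1 (o = 1/(-1) = 1*(-1) = -1)
K(r, Y) = 13 + r² - Y (K(r, Y) = (r*r - Y) + (7 - 1*(-6)) = (r² - Y) + (7 + 6) = (r² - Y) + 13 = 13 + r² - Y)
(K(6, -4) + 52)² = ((13 + 6² - 1*(-4)) + 52)² = ((13 + 36 + 4) + 52)² = (53 + 52)² = 105² = 11025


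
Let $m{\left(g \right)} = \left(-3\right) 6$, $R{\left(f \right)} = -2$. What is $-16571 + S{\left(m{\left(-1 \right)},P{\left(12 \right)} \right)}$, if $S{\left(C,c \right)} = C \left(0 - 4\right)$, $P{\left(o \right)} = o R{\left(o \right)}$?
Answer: $-16499$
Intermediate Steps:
$m{\left(g \right)} = -18$
$P{\left(o \right)} = - 2 o$ ($P{\left(o \right)} = o \left(-2\right) = - 2 o$)
$S{\left(C,c \right)} = - 4 C$ ($S{\left(C,c \right)} = C \left(-4\right) = - 4 C$)
$-16571 + S{\left(m{\left(-1 \right)},P{\left(12 \right)} \right)} = -16571 - -72 = -16571 + 72 = -16499$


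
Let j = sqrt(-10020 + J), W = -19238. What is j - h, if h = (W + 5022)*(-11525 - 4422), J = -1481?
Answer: -226702552 + I*sqrt(11501) ≈ -2.267e+8 + 107.24*I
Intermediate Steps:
h = 226702552 (h = (-19238 + 5022)*(-11525 - 4422) = -14216*(-15947) = 226702552)
j = I*sqrt(11501) (j = sqrt(-10020 - 1481) = sqrt(-11501) = I*sqrt(11501) ≈ 107.24*I)
j - h = I*sqrt(11501) - 1*226702552 = I*sqrt(11501) - 226702552 = -226702552 + I*sqrt(11501)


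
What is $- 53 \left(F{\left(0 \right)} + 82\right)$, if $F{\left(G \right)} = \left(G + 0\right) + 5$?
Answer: $-4611$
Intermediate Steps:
$F{\left(G \right)} = 5 + G$ ($F{\left(G \right)} = G + 5 = 5 + G$)
$- 53 \left(F{\left(0 \right)} + 82\right) = - 53 \left(\left(5 + 0\right) + 82\right) = - 53 \left(5 + 82\right) = \left(-53\right) 87 = -4611$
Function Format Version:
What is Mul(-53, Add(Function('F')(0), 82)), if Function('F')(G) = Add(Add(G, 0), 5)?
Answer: -4611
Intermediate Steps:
Function('F')(G) = Add(5, G) (Function('F')(G) = Add(G, 5) = Add(5, G))
Mul(-53, Add(Function('F')(0), 82)) = Mul(-53, Add(Add(5, 0), 82)) = Mul(-53, Add(5, 82)) = Mul(-53, 87) = -4611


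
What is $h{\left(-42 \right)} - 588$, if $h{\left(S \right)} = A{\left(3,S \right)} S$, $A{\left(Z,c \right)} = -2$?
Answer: $-504$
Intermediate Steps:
$h{\left(S \right)} = - 2 S$
$h{\left(-42 \right)} - 588 = \left(-2\right) \left(-42\right) - 588 = 84 - 588 = -504$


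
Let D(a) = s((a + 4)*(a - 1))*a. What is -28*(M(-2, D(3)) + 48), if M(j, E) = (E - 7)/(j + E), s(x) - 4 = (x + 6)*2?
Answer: -17822/13 ≈ -1370.9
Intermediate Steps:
s(x) = 16 + 2*x (s(x) = 4 + (x + 6)*2 = 4 + (6 + x)*2 = 4 + (12 + 2*x) = 16 + 2*x)
D(a) = a*(16 + 2*(-1 + a)*(4 + a)) (D(a) = (16 + 2*((a + 4)*(a - 1)))*a = (16 + 2*((4 + a)*(-1 + a)))*a = (16 + 2*((-1 + a)*(4 + a)))*a = (16 + 2*(-1 + a)*(4 + a))*a = a*(16 + 2*(-1 + a)*(4 + a)))
M(j, E) = (-7 + E)/(E + j)
-28*(M(-2, D(3)) + 48) = -28*((-7 + 2*3*(4 + 3² + 3*3))/(2*3*(4 + 3² + 3*3) - 2) + 48) = -28*((-7 + 2*3*(4 + 9 + 9))/(2*3*(4 + 9 + 9) - 2) + 48) = -28*((-7 + 2*3*22)/(2*3*22 - 2) + 48) = -28*((-7 + 132)/(132 - 2) + 48) = -28*(125/130 + 48) = -28*((1/130)*125 + 48) = -28*(25/26 + 48) = -28*1273/26 = -17822/13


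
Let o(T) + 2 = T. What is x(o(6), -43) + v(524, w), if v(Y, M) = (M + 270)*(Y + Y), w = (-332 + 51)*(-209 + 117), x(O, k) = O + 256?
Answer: 27376116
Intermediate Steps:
o(T) = -2 + T
x(O, k) = 256 + O
w = 25852 (w = -281*(-92) = 25852)
v(Y, M) = 2*Y*(270 + M) (v(Y, M) = (270 + M)*(2*Y) = 2*Y*(270 + M))
x(o(6), -43) + v(524, w) = (256 + (-2 + 6)) + 2*524*(270 + 25852) = (256 + 4) + 2*524*26122 = 260 + 27375856 = 27376116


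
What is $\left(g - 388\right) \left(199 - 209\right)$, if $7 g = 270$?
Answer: $\frac{24460}{7} \approx 3494.3$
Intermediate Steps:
$g = \frac{270}{7}$ ($g = \frac{1}{7} \cdot 270 = \frac{270}{7} \approx 38.571$)
$\left(g - 388\right) \left(199 - 209\right) = \left(\frac{270}{7} - 388\right) \left(199 - 209\right) = - \frac{2446 \left(199 - 209\right)}{7} = \left(- \frac{2446}{7}\right) \left(-10\right) = \frac{24460}{7}$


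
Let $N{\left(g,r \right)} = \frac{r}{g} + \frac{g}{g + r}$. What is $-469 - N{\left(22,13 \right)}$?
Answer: $- \frac{362069}{770} \approx -470.22$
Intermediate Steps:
$N{\left(g,r \right)} = \frac{g}{g + r} + \frac{r}{g}$
$-469 - N{\left(22,13 \right)} = -469 - \frac{22^{2} + 13^{2} + 22 \cdot 13}{22 \left(22 + 13\right)} = -469 - \frac{484 + 169 + 286}{22 \cdot 35} = -469 - \frac{1}{22} \cdot \frac{1}{35} \cdot 939 = -469 - \frac{939}{770} = - \frac{362069}{770}$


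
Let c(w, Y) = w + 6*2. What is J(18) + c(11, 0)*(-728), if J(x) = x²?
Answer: -16420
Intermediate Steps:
c(w, Y) = 12 + w (c(w, Y) = w + 12 = 12 + w)
J(18) + c(11, 0)*(-728) = 18² + (12 + 11)*(-728) = 324 + 23*(-728) = 324 - 16744 = -16420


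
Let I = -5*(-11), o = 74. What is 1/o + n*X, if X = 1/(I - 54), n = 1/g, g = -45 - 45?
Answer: 4/1665 ≈ 0.0024024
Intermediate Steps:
I = 55
g = -90
n = -1/90 (n = 1/(-90) = -1/90 ≈ -0.011111)
X = 1 (X = 1/(55 - 54) = 1/1 = 1)
1/o + n*X = 1/74 - 1/90*1 = 1/74 - 1/90 = 4/1665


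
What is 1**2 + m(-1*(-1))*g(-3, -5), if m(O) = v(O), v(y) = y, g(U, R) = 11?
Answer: 12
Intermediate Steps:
m(O) = O
1**2 + m(-1*(-1))*g(-3, -5) = 1**2 - 1*(-1)*11 = 1 + 1*11 = 1 + 11 = 12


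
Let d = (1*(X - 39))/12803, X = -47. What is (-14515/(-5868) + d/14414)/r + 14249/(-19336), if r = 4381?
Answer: -8443473445880483389/11466642484716276312 ≈ -0.73635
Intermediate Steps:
d = -86/12803 (d = (1*(-47 - 39))/12803 = (1*(-86))*(1/12803) = -86*1/12803 = -86/12803 ≈ -0.0067172)
(-14515/(-5868) + d/14414)/r + 14249/(-19336) = (-14515/(-5868) - 86/12803/14414)/4381 + 14249/(-19336) = (-14515*(-1/5868) - 86/12803*1/14414)*(1/4381) + 14249*(-1/19336) = (14515/5868 - 43/92271221)*(1/4381) - 14249/19336 = (1339316520491/541447524828)*(1/4381) - 14249/19336 = 1339316520491/2372081606271468 - 14249/19336 = -8443473445880483389/11466642484716276312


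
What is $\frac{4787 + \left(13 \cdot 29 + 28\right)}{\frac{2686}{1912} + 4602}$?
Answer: $\frac{4963552}{4400855} \approx 1.1279$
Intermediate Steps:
$\frac{4787 + \left(13 \cdot 29 + 28\right)}{\frac{2686}{1912} + 4602} = \frac{4787 + \left(377 + 28\right)}{2686 \cdot \frac{1}{1912} + 4602} = \frac{4787 + 405}{\frac{1343}{956} + 4602} = \frac{5192}{\frac{4400855}{956}} = 5192 \cdot \frac{956}{4400855} = \frac{4963552}{4400855}$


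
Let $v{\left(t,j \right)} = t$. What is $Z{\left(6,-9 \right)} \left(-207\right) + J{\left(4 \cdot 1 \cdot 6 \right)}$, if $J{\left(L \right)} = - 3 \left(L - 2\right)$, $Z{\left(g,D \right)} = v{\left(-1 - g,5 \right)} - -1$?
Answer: $1176$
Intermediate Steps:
$Z{\left(g,D \right)} = - g$ ($Z{\left(g,D \right)} = \left(-1 - g\right) - -1 = \left(-1 - g\right) + 1 = - g$)
$J{\left(L \right)} = 6 - 3 L$ ($J{\left(L \right)} = - 3 \left(-2 + L\right) = 6 - 3 L$)
$Z{\left(6,-9 \right)} \left(-207\right) + J{\left(4 \cdot 1 \cdot 6 \right)} = \left(-1\right) 6 \left(-207\right) + \left(6 - 3 \cdot 4 \cdot 1 \cdot 6\right) = \left(-6\right) \left(-207\right) + \left(6 - 3 \cdot 4 \cdot 6\right) = 1242 + \left(6 - 72\right) = 1242 - 66 = 1176$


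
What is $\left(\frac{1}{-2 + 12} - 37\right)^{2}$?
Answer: $\frac{136161}{100} \approx 1361.6$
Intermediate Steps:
$\left(\frac{1}{-2 + 12} - 37\right)^{2} = \left(\frac{1}{10} - 37\right)^{2} = \left(- \frac{369}{10}\right)^{2} = \frac{136161}{100}$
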